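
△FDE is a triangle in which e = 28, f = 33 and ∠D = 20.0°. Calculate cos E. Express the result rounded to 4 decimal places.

By the law of cosines, d² = e² + f² − 2·e·f·cos D = 136.45, so d ≈ 11.681.
Law of cosines again: cos E = (f² + d² − e²)/(2·f·d) ≈ 0.57260, so ∠E ≈ 55.07°.

cos E ≈ 0.5726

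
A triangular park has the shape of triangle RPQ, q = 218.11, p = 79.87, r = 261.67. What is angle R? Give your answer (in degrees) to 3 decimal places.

114.630

By the law of cosines, cos R = (p² + q² − r²) / (2·p·q) ≈ -0.41675, so ∠R ≈ 114.63°.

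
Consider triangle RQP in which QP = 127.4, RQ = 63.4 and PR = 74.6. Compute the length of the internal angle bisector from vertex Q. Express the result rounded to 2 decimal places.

82.72

By the law of cosines, cos Q = (RQ² + QP² − PR²) / (2·RQ·QP) ≈ 0.90905, so ∠Q ≈ 24.62°.
The bisector from Q has length 2·RQ·QP·cos(∠Q/2)/(RQ+QP) ≈ 82.719.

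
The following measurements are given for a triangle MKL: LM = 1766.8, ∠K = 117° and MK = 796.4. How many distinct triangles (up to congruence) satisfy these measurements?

1

MK·sin K = 796.4·sin(117°) ≈ 709.6.
Since ∠K is not acute, a triangle exists only if LM > MK; here LM > MK, so there is exactly one triangle.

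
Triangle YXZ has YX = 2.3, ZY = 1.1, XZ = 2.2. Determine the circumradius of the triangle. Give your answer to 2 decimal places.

By the law of cosines, cos Y = (ZY² + YX² − XZ²) / (2·ZY·YX) ≈ 0.32806, so ∠Y ≈ 70.85°.
Circumradius = XZ/(2 sin Y) ≈ 1.1644.

R ≈ 1.16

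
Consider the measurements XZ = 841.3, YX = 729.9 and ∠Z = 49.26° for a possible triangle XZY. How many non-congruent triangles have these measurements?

2

XZ·sin Z = 841.3·sin(49.26°) ≈ 637.4.
Since XZ sin Z < YX < XZ (637.4 < 729.9 < 841.3), two triangles exist.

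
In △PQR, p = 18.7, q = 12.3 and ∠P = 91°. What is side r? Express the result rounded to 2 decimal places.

Law of sines: sin Q = q·sin P/p ≈ 0.65765.
Since p ≥ q, only the acute value applies: ∠Q ≈ 41.12°.
Then ∠R = 180° − ∠P − ∠Q ≈ 47.88°.
Law of sines gives r = p·sin R/sin P ≈ 13.872.

13.87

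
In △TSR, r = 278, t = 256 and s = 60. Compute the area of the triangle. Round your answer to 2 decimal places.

Semiperimeter p = (256 + 60 + 278)/2 = 297.
Heron's formula: area = √(297·41·237·19) ≈ 7404.9.

7404.93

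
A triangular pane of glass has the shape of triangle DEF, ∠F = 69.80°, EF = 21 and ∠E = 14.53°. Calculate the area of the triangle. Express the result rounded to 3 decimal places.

area ≈ 52.173

The third angle is ∠D = 180° − ∠E − ∠F = 95.67°.
Law of sines: FD = EF·sin E/sin D ≈ 5.2945.
Law of sines: DE = EF·sin F/sin D ≈ 19.805.
Area = ½·EF·FD·sin F ≈ 52.173.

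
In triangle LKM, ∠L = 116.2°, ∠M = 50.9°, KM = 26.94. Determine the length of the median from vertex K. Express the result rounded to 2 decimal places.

The third angle is ∠K = 180° − ∠M − ∠L = 12.90°.
Law of sines: ML = KM·sin K/sin L ≈ 6.703.
Law of sines: LK = KM·sin M/sin L ≈ 23.301.
Median from K: ½√(2·LK² + 2·KM² − ML²) ≈ 24.962.

24.96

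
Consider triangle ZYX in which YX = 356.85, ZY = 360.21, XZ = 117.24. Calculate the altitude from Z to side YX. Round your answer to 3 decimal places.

Semiperimeter s = (356.85 + 117.24 + 360.21)/2 = 417.15.
Heron's formula: area = √(417.15·60.3·299.91·56.94) ≈ 20726.
The altitude from Z has length 2·area/YX ≈ 116.16.

116.159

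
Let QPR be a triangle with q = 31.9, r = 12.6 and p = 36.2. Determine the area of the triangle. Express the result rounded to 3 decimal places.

Semiperimeter s = (31.9 + 36.2 + 12.6)/2 = 40.35.
Heron's formula: area = √(40.35·8.45·4.15·27.75) ≈ 198.16.

area ≈ 198.155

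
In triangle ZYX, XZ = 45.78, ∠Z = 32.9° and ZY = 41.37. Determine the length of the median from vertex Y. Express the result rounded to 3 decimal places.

m_Y ≈ 25.402

By the law of cosines, YX² = XZ² + ZY² − 2·XZ·ZY·cos Z = 626.94, so YX ≈ 25.039.
Median from Y: ½√(2·ZY² + 2·YX² − XZ²) ≈ 25.402.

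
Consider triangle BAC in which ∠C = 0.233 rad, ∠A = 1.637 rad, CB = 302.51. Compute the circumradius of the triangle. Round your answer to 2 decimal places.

The third angle is ∠B = π − ∠A − ∠C = 1.272 rad.
Law of sines: AC = CB·sin B/sin A ≈ 289.7.
Law of sines: BA = CB·sin C/sin A ≈ 70.002.
Circumradius = CB/(2 sin A) ≈ 151.59.

R ≈ 151.59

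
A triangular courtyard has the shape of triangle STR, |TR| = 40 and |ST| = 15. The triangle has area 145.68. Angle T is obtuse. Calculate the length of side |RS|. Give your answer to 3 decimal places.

53.610

From area = ½·|ST|·|TR|·sin T, we get sin T = 2·area/(|ST|·|TR|) ≈ 0.48560.
Taking the obtuse solution, ∠T ≈ 150.95°.
Law of cosines then gives |RS| ≈ 53.61.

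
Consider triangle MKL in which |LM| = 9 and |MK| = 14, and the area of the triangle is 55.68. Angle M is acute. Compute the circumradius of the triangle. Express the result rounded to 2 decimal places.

From area = ½·|LM|·|MK|·sin M, we get sin M = 2·area/(|LM|·|MK|) ≈ 0.88381.
Taking the acute solution, ∠M ≈ 62.11°.
Law of cosines then gives |KL| ≈ 12.614.
Circumradius = |KL|/(2 sin M) ≈ 7.1359.

R ≈ 7.14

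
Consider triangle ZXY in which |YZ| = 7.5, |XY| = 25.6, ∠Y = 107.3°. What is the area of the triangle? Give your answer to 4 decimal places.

91.6570

Area = ½·|XY|·|YZ|·sin Y ≈ 91.657.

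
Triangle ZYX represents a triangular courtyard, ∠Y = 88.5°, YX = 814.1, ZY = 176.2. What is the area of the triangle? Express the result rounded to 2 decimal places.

Area = ½·ZY·YX·sin Y ≈ 71698.

71697.63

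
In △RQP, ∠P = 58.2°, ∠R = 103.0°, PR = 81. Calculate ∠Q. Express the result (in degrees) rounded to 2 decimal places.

The third angle is ∠Q = 180° − ∠P − ∠R = 18.80°.

18.80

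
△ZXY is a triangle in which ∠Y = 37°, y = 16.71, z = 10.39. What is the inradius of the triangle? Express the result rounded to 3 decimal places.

2.923

Law of sines: sin Z = z·sin Y/y ≈ 0.37420.
Since y ≥ z, only the acute value applies: ∠Z ≈ 21.97°.
Then ∠X = 180° − ∠Y − ∠Z ≈ 121.03°.
Law of sines gives x = y·sin X/sin Y ≈ 23.794.
Area = ½·y·z·sin X ≈ 74.39.
Semiperimeter s = (10.39+23.794+16.71)/2 = 25.447.
Inradius = area/s = 74.39/25.447 ≈ 2.9233.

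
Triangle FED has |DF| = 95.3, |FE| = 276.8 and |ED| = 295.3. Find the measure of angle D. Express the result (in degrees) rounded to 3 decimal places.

69.549

By the law of cosines, cos D = (|ED|² + |DF|² − |FE|²) / (2·|ED|·|DF|) ≈ 0.34940, so ∠D ≈ 69.55°.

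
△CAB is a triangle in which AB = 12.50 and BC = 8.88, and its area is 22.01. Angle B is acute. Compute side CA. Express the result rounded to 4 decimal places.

From area = ½·AB·BC·sin B, we get sin B = 2·area/(AB·BC) ≈ 0.39658.
Taking the acute solution, ∠B ≈ 23.36°.
Law of cosines then gives CA ≈ 5.5954.

5.5954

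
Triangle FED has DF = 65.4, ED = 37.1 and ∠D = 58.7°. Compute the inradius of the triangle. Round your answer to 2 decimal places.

By the law of cosines, FE² = ED² + DF² − 2·ED·DF·cos D = 3132.5, so FE ≈ 55.969.
Area = ½·ED·DF·sin D ≈ 1036.6.
Semiperimeter s = (37.1+65.4+55.969)/2 = 79.234.
Inradius = area/s = 1036.6/79.234 ≈ 13.083.

r ≈ 13.08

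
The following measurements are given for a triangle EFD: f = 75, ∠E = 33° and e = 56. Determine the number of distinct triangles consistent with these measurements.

2

f·sin E = 75·sin(33°) ≈ 40.85.
Since f sin E < e < f (40.85 < 56 < 75), two triangles exist.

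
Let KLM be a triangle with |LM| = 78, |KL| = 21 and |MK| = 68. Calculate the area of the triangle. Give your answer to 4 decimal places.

667.0071

Semiperimeter s = (78 + 68 + 21)/2 = 83.5.
Heron's formula: area = √(83.5·5.5·15.5·62.5) ≈ 667.01.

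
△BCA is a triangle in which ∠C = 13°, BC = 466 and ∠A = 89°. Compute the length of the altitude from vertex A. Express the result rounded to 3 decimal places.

The third angle is ∠B = 180° − ∠C − ∠A = 78.00°.
Law of sines: CA = BC·sin B/sin A ≈ 455.89.
Law of sines: AB = BC·sin C/sin A ≈ 104.84.
Area = ½·BC·CA·sin C ≈ 23895.
The altitude from A has length 2·area/BC ≈ 102.55.

102.552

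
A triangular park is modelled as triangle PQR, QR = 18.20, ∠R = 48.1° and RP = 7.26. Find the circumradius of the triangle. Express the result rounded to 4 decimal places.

9.6758

By the law of cosines, PQ² = QR² + RP² − 2·QR·RP·cos R = 207.46, so PQ ≈ 14.404.
Area = ½·QR·RP·sin R ≈ 49.174.
Circumradius = PQ/(2 sin R) ≈ 9.6758.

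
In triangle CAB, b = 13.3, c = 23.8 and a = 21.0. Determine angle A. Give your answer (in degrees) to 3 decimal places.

∠A ≈ 61.474°

By the law of cosines, cos A = (b² + c² − a²) / (2·b·c) ≈ 0.47755, so ∠A ≈ 61.47°.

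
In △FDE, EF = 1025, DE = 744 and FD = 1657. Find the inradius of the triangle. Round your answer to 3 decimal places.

Semiperimeter s = (744 + 1025 + 1657)/2 = 1713.
Heron's formula: area = √(1713·969·688·56) ≈ 2.5289e+05.
Inradius = area/s = 2.5289e+05/1713 ≈ 147.63.

r ≈ 147.629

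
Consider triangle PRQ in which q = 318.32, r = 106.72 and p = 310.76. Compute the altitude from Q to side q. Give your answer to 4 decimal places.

103.6631

Semiperimeter s = (310.76 + 106.72 + 318.32)/2 = 367.9.
Heron's formula: area = √(367.9·57.14·261.18·49.58) ≈ 16499.
The altitude from Q has length 2·area/q ≈ 103.66.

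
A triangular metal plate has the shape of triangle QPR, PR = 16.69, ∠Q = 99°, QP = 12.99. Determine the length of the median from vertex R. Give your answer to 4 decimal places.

Law of sines: sin R = QP·sin Q/PR ≈ 0.76873.
Since PR ≥ QP, only the acute value applies: ∠R ≈ 50.24°.
Then ∠P = 180° − ∠Q − ∠R ≈ 30.76°.
Law of sines gives RQ = PR·sin P/sin Q ≈ 8.6424.
Median from R: ½√(2·PR² + 2·RQ² − QP²) ≈ 11.595.

m_R ≈ 11.5948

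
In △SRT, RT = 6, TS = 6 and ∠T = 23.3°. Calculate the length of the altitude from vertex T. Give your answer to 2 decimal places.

By the law of cosines, SR² = RT² + TS² − 2·RT·TS·cos T = 5.8719, so SR ≈ 2.4232.
Area = ½·RT·TS·sin T ≈ 7.1198.
The altitude from T has length 2·area/SR ≈ 5.8764.

h_T ≈ 5.88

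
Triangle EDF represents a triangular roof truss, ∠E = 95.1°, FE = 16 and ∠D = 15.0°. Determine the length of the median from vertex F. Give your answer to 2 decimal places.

The third angle is ∠F = 180° − ∠E − ∠D = 69.90°.
Law of sines: DF = FE·sin E/sin D ≈ 61.575.
Law of sines: ED = FE·sin F/sin D ≈ 58.054.
Median from F: ½√(2·DF² + 2·FE² − ED²) ≈ 34.368.

34.37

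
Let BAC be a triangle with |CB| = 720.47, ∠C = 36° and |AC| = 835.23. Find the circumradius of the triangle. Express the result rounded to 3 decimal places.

419.347

By the law of cosines, |BA|² = |AC|² + |CB|² − 2·|AC|·|CB|·cos C = 2.4302e+05, so |BA| ≈ 492.97.
Area = ½·|AC|·|CB|·sin C ≈ 1.7685e+05.
Circumradius = |BA|/(2 sin C) ≈ 419.35.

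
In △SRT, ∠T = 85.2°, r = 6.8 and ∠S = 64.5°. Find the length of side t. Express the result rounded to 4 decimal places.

The third angle is ∠R = 180° − ∠T − ∠S = 30.30°.
Law of sines: t = r·sin T/sin R ≈ 13.431.

13.4307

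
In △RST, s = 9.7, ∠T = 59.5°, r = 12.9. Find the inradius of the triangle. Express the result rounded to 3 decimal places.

3.157

By the law of cosines, t² = r² + s² − 2·r·s·cos T = 133.48, so t ≈ 11.554.
Area = ½·r·s·sin T ≈ 53.908.
Semiperimeter p = (12.9+9.7+11.554)/2 = 17.077.
Inradius = area/p = 53.908/17.077 ≈ 3.1568.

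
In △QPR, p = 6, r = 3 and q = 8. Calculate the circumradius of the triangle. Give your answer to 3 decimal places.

4.709

By the law of cosines, cos Q = (p² + r² − q²) / (2·p·r) ≈ -0.52778, so ∠Q ≈ 121.86°.
Circumradius = q/(2 sin Q) ≈ 4.7093.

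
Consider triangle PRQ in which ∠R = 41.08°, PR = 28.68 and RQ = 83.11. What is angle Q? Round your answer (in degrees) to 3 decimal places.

By the law of cosines, QP² = PR² + RQ² − 2·PR·RQ·cos R = 4136.3, so QP ≈ 64.314.
Law of cosines again: cos Q = (RQ² + QP² − PR²)/(2·RQ·QP) ≈ 0.95610, so ∠Q ≈ 17.04°.

∠Q ≈ 17.039°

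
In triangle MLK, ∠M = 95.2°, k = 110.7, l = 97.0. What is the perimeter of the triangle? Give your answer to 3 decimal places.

By the law of cosines, m² = l² + k² − 2·l·k·cos M = 23610, so m ≈ 153.66.
Semiperimeter s = (153.66+97+110.7)/2 = 180.68.
Perimeter = 153.66 + 97 + 110.7 = 361.36.

perimeter ≈ 361.355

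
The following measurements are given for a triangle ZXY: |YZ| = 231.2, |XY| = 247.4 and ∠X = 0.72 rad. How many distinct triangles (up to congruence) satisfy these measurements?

2

|XY|·sin X = 247.4·sin(0.72 rad) ≈ 163.1.
Since |XY| sin X < |YZ| < |XY| (163.1 < 231.2 < 247.4), two triangles exist.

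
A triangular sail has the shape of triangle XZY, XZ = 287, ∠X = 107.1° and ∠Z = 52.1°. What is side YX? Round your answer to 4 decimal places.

The third angle is ∠Y = 180° − ∠X − ∠Z = 20.80°.
Law of sines: YX = XZ·sin Z/sin Y ≈ 637.74.

637.7434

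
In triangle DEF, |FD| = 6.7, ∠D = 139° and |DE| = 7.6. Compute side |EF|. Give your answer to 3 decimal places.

13.398

By the law of cosines, |EF|² = |FD|² + |DE|² − 2·|FD|·|DE|·cos D = 179.51, so |EF| ≈ 13.398.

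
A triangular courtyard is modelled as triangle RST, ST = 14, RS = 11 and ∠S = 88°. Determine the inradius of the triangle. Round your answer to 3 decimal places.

By the law of cosines, TR² = RS² + ST² − 2·RS·ST·cos S = 306.25, so TR ≈ 17.5.
Area = ½·RS·ST·sin S ≈ 76.953.
Semiperimeter s = (14+17.5+11)/2 = 21.25.
Inradius = area/s = 76.953/21.25 ≈ 3.6213.

r ≈ 3.621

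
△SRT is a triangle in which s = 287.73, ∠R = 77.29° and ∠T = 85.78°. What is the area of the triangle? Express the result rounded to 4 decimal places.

The third angle is ∠S = 180° − ∠R − ∠T = 16.93°.
Law of sines: r = s·sin R/sin S ≈ 963.86.
Law of sines: t = s·sin T/sin S ≈ 985.39.
Area = ½·s·r·sin T ≈ 1.3829e+05.

138289.9978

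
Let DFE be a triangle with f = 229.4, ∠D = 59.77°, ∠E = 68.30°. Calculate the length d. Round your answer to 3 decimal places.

251.765

The third angle is ∠F = 180° − ∠E − ∠D = 51.93°.
Law of sines: d = f·sin D/sin F ≈ 251.77.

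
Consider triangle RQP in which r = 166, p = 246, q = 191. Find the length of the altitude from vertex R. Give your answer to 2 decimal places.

Semiperimeter s = (166 + 191 + 246)/2 = 301.5.
Heron's formula: area = √(301.5·135.5·110.5·55.5) ≈ 15829.
The altitude from R has length 2·area/r ≈ 190.71.

h_R ≈ 190.71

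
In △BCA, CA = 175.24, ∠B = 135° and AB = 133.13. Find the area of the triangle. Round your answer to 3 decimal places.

Law of sines: sin C = AB·sin B/CA ≈ 0.53719.
Since CA ≥ AB, only the acute value applies: ∠C ≈ 32.49°.
Then ∠A = 180° − ∠B − ∠C ≈ 12.51°.
Law of sines gives BC = CA·sin A/sin B ≈ 53.671.
Area = ½·CA·AB·sin A ≈ 2526.2.

area ≈ 2526.220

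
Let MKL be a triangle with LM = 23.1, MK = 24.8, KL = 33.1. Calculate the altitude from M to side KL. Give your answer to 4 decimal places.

Semiperimeter s = (33.1 + 23.1 + 24.8)/2 = 40.5.
Heron's formula: area = √(40.5·7.4·17.4·15.7) ≈ 286.13.
The altitude from M has length 2·area/KL ≈ 17.289.

h_M ≈ 17.2890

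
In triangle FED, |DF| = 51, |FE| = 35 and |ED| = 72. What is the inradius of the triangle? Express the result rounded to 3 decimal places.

Semiperimeter s = (72 + 51 + 35)/2 = 79.
Heron's formula: area = √(79·7·28·44) ≈ 825.41.
Inradius = area/s = 825.41/79 ≈ 10.448.

r ≈ 10.448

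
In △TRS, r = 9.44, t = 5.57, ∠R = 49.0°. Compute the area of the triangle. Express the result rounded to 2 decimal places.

Law of sines: sin T = t·sin R/r ≈ 0.44531.
Since r ≥ t, only the acute value applies: ∠T ≈ 26.44°.
Then ∠S = 180° − ∠R − ∠T ≈ 104.56°.
Law of sines gives s = r·sin S/sin R ≈ 12.107.
Area = ½·r·t·sin S ≈ 25.446.

area ≈ 25.45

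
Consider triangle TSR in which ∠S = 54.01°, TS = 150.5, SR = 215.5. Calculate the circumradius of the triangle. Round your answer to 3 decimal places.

By the law of cosines, RT² = TS² + SR² − 2·TS·SR·cos S = 30973, so RT ≈ 175.99.
Area = ½·TS·SR·sin S ≈ 13121.
Circumradius = RT/(2 sin S) ≈ 108.75.

108.754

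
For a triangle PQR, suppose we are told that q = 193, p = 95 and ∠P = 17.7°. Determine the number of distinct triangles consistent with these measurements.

q·sin P = 193·sin(17.7°) ≈ 58.68.
Since q sin P < p < q (58.68 < 95 < 193), two triangles exist.

2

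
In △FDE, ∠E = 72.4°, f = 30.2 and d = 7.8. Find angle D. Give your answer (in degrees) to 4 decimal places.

14.9516

By the law of cosines, e² = f² + d² − 2·f·d·cos E = 830.43, so e ≈ 28.817.
Law of cosines again: cos D = (e² + f² − d²)/(2·e·f) ≈ 0.96614, so ∠D ≈ 14.95°.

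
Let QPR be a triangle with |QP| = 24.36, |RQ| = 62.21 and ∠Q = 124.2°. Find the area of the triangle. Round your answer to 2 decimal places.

626.69

Area = ½·|RQ|·|QP|·sin Q ≈ 626.69.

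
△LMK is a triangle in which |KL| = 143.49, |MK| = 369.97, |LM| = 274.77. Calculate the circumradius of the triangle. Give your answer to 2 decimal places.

216.15

By the law of cosines, cos L = (|KL|² + |LM|² − |MK|²) / (2·|KL|·|LM|) ≈ -0.51729, so ∠L ≈ 121.15°.
Circumradius = |MK|/(2 sin L) ≈ 216.15.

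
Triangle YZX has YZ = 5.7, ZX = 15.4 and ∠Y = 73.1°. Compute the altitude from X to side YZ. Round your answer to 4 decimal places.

h_X ≈ 15.3654

Law of sines: sin X = YZ·sin Y/ZX ≈ 0.35415.
Since ZX ≥ YZ, only the acute value applies: ∠X ≈ 20.74°.
Then ∠Z = 180° − ∠Y − ∠X ≈ 86.16°.
Law of sines gives XY = ZX·sin Z/sin Y ≈ 16.059.
Area = ½·ZX·YZ·sin Z ≈ 43.791.
The altitude from X has length 2·area/YZ ≈ 15.365.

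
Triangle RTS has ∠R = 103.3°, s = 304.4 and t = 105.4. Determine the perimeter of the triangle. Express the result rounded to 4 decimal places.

perimeter ≈ 754.0822

By the law of cosines, r² = t² + s² − 2·t·s·cos R = 1.1853e+05, so r ≈ 344.28.
Semiperimeter p = (344.28+105.4+304.4)/2 = 377.04.
Perimeter = 344.28 + 105.4 + 304.4 = 754.08.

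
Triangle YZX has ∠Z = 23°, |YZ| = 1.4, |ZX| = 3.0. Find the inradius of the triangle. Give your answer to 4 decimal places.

By the law of cosines, |XY|² = |YZ|² + |ZX|² − 2·|YZ|·|ZX|·cos Z = 3.2278, so |XY| ≈ 1.7966.
Area = ½·|YZ|·|ZX|·sin Z ≈ 0.82054.
Semiperimeter s = (3+1.7966+1.4)/2 = 3.0983.
Inradius = area/s = 0.82054/3.0983 ≈ 0.26483.

0.2648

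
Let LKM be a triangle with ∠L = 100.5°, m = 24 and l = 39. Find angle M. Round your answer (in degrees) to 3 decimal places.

∠M ≈ 37.235°

Law of sines: sin M = m·sin L/l ≈ 0.60508.
Since l ≥ m, only the acute value applies: ∠M ≈ 37.23°.
Then ∠K = 180° − ∠L − ∠M ≈ 42.27°.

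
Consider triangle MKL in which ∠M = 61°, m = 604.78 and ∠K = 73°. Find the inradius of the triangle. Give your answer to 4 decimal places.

r ≈ 163.1333

The third angle is ∠L = 180° − ∠M − ∠K = 46.00°.
Law of sines: k = m·sin K/sin M ≈ 661.26.
Law of sines: l = m·sin L/sin M ≈ 497.41.
Area = ½·m·k·sin L ≈ 1.4384e+05.
Semiperimeter s = (604.78+661.26+497.41)/2 = 881.73.
Inradius = area/s = 1.4384e+05/881.73 ≈ 163.13.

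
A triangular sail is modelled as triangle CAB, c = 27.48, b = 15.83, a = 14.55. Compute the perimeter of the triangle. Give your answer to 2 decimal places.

Perimeter = 27.48 + 14.55 + 15.83 = 57.86.

57.86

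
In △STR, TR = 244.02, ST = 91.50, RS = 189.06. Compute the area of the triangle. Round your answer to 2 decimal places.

Semiperimeter s = (244.02 + 189.06 + 91.5)/2 = 262.29.
Heron's formula: area = √(262.29·18.27·73.23·170.79) ≈ 7741.7.

area ≈ 7741.69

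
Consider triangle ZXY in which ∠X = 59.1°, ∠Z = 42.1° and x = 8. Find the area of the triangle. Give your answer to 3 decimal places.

The third angle is ∠Y = 180° − ∠Z − ∠X = 78.80°.
Law of sines: z = x·sin Z/sin X ≈ 6.2506.
Law of sines: y = x·sin Y/sin X ≈ 9.1457.
Area = ½·x·z·sin Y ≈ 24.526.

24.526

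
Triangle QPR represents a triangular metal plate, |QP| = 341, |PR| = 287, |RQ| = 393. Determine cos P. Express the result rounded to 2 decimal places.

By the law of cosines, cos P = (|QP|² + |PR|² − |RQ|²) / (2·|QP|·|PR|) ≈ 0.22582, so ∠P ≈ 1.343 rad.

cos P ≈ 0.23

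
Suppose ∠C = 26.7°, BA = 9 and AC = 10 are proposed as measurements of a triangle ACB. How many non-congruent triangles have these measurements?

2

AC·sin C = 10·sin(26.7°) ≈ 4.493.
Since AC sin C < BA < AC (4.493 < 9 < 10), two triangles exist.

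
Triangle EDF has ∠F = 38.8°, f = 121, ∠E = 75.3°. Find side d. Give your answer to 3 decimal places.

176.272

The third angle is ∠D = 180° − ∠F − ∠E = 65.90°.
Law of sines: d = f·sin D/sin F ≈ 176.27.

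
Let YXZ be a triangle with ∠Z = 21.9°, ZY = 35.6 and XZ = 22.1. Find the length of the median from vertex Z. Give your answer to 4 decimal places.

28.3537

By the law of cosines, YX² = XZ² + ZY² − 2·XZ·ZY·cos Z = 295.8, so YX ≈ 17.199.
Median from Z: ½√(2·XZ² + 2·ZY² − YX²) ≈ 28.354.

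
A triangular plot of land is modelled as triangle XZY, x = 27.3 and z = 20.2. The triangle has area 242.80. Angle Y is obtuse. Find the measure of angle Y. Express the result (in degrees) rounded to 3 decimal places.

From area = ½·x·z·sin Y, we get sin Y = 2·area/(x·z) ≈ 0.88057.
Taking the obtuse solution, ∠Y ≈ 118.29°.

118.289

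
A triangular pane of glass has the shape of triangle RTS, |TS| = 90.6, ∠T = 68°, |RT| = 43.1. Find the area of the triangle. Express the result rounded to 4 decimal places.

1810.2616

Area = ½·|RT|·|TS|·sin T ≈ 1810.3.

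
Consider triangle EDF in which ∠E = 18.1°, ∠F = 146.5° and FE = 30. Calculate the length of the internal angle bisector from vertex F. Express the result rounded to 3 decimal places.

t_F ≈ 9.323

The third angle is ∠D = 180° − ∠F − ∠E = 15.40°.
Law of sines: DF = FE·sin E/sin D ≈ 35.097.
Law of sines: ED = FE·sin F/sin D ≈ 62.353.
The bisector from F has length 2·DF·FE·cos(∠F/2)/(DF+FE) ≈ 9.3229.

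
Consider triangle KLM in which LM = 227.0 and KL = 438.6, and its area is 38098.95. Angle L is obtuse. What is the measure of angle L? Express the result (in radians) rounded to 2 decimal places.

From area = ½·KL·LM·sin L, we get sin L = 2·area/(KL·LM) ≈ 0.76533.
Taking the obtuse solution, ∠L ≈ 2.2700 rad.

2.27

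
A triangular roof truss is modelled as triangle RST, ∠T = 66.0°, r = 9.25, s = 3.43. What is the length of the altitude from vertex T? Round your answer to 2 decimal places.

h_T ≈ 3.43

By the law of cosines, t² = r² + s² − 2·r·s·cos T = 71.518, so t ≈ 8.4568.
Area = ½·r·s·sin T ≈ 14.492.
The altitude from T has length 2·area/t ≈ 3.4274.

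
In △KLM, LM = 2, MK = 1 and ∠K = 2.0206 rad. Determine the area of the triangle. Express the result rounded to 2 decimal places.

0.61

Law of sines: sin L = MK·sin K/LM ≈ 0.45027.
Since LM ≥ MK, only the acute value applies: ∠L ≈ 0.4671 rad.
Then ∠M = π − ∠K − ∠L ≈ 0.6539 rad.
Law of sines gives KL = LM·sin M/sin K ≈ 1.351.
Area = ½·LM·MK·sin M ≈ 0.60831.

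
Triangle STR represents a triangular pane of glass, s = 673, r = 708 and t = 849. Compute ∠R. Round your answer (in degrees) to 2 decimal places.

By the law of cosines, cos R = (s² + t² − r²) / (2·s·t) ≈ 0.58846, so ∠R ≈ 53.95°.

∠R ≈ 53.95°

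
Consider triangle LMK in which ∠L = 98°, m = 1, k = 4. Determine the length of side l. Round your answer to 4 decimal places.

By the law of cosines, l² = m² + k² − 2·m·k·cos L = 18.113, so l ≈ 4.256.

4.2560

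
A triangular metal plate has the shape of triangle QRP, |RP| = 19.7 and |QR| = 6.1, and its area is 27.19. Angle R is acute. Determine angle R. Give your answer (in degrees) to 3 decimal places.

From area = ½·|QR|·|RP|·sin R, we get sin R = 2·area/(|QR|·|RP|) ≈ 0.45253.
Taking the acute solution, ∠R ≈ 26.91°.

26.906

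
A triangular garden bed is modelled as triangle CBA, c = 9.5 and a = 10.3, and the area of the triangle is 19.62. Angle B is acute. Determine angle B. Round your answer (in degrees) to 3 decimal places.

From area = ½·a·c·sin B, we get sin B = 2·area/(a·c) ≈ 0.40102.
Taking the acute solution, ∠B ≈ 23.64°.

∠B ≈ 23.642°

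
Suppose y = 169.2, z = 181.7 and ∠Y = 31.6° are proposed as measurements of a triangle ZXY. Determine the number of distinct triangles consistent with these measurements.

2

z·sin Y = 181.7·sin(31.6°) ≈ 95.21.
Since z sin Y < y < z (95.21 < 169.2 < 181.7), two triangles exist.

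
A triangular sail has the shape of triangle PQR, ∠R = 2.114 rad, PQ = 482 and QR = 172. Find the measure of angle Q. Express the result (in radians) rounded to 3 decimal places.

∠Q ≈ 0.717 rad

Law of sines: sin P = QR·sin R/PQ ≈ 0.30548.
Since PQ ≥ QR, only the acute value applies: ∠P ≈ 0.310 rad.
Then ∠Q = π − ∠R − ∠P ≈ 0.717 rad.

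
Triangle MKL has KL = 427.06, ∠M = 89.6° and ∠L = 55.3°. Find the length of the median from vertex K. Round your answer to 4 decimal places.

371.1530

The third angle is ∠K = 180° − ∠L − ∠M = 35.10°.
Law of sines: LM = KL·sin K/sin M ≈ 245.57.
Law of sines: MK = KL·sin L/sin M ≈ 351.11.
Median from K: ½√(2·MK² + 2·KL² − LM²) ≈ 371.15.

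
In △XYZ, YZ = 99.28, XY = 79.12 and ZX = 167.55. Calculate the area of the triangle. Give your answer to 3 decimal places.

2547.647

Semiperimeter s = (99.28 + 167.55 + 79.12)/2 = 172.98.
Heron's formula: area = √(172.98·73.695·5.425·93.855) ≈ 2547.6.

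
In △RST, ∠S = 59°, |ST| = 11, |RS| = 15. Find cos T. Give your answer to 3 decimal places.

0.247

By the law of cosines, |TR|² = |RS|² + |ST|² − 2·|RS|·|ST|·cos S = 176.04, so |TR| ≈ 13.268.
Law of cosines again: cos T = (|ST|² + |TR|² − |RS|²)/(2·|ST|·|TR|) ≈ 0.24679, so ∠T ≈ 75.71°.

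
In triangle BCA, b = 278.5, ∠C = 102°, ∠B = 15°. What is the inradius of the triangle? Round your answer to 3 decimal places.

r ≈ 114.063

The third angle is ∠A = 180° − ∠B − ∠C = 63.00°.
Law of sines: c = b·sin C/sin B ≈ 1052.5.
Law of sines: a = b·sin A/sin B ≈ 958.76.
Area = ½·b·c·sin A ≈ 1.3059e+05.
Semiperimeter s = (278.5+1052.5+958.76)/2 = 1144.9.
Inradius = area/s = 1.3059e+05/1144.9 ≈ 114.06.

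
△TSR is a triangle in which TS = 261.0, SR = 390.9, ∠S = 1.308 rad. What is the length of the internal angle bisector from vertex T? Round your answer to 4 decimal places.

By the law of cosines, RT² = TS² + SR² − 2·TS·SR·cos S = 1.6792e+05, so RT ≈ 409.77.
Law of cosines again: cos T = (RT² + TS² − SR²)/(2·RT·TS) ≈ 0.38912, so ∠T ≈ 1.171 rad.
The bisector from T has length 2·RT·TS·cos(∠T/2)/(RT+TS) ≈ 265.76.

t_T ≈ 265.7625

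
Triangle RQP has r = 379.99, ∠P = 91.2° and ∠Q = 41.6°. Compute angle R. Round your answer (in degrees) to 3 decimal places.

47.200

The third angle is ∠R = 180° − ∠Q − ∠P = 47.20°.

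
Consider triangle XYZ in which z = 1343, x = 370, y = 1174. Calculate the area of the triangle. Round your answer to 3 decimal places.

204866.918

Semiperimeter s = (370 + 1174 + 1343)/2 = 1443.5.
Heron's formula: area = √(1443.5·1073.5·269.5·100.5) ≈ 2.0487e+05.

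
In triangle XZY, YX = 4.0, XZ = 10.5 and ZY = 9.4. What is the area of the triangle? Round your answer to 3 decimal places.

Semiperimeter s = (9.4 + 4 + 10.5)/2 = 11.95.
Heron's formula: area = √(11.95·2.55·7.95·1.45) ≈ 18.742.

18.742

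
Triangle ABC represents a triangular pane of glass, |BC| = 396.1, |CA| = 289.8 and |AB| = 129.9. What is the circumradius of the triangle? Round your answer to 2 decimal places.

By the law of cosines, cos A = (|CA|² + |AB|² − |BC|²) / (2·|CA|·|AB|) ≈ -0.74428, so ∠A ≈ 138.10°.
Circumradius = |BC|/(2 sin A) ≈ 296.54.

296.54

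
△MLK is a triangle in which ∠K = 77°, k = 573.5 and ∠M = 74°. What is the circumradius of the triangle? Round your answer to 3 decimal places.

294.293

The third angle is ∠L = 180° − ∠K − ∠M = 29.00°.
Law of sines: m = k·sin M/sin K ≈ 565.78.
Law of sines: l = k·sin L/sin K ≈ 285.35.
Circumradius = k/(2 sin K) ≈ 294.29.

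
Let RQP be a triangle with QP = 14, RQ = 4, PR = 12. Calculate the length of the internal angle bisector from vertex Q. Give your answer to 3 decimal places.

5.578

By the law of cosines, cos Q = (RQ² + QP² − PR²) / (2·RQ·QP) ≈ 0.60714, so ∠Q ≈ 52.62°.
The bisector from Q has length 2·RQ·QP·cos(∠Q/2)/(RQ+QP) ≈ 5.5777.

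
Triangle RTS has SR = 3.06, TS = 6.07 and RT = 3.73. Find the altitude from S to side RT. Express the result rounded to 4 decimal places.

h_S ≈ 2.4608

Semiperimeter s = (6.07 + 3.06 + 3.73)/2 = 6.43.
Heron's formula: area = √(6.43·0.36·3.37·2.7) ≈ 4.5894.
The altitude from S has length 2·area/RT ≈ 2.4608.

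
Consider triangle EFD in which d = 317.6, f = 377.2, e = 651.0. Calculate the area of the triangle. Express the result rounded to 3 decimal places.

39347.812

Semiperimeter s = (651 + 377.2 + 317.6)/2 = 672.9.
Heron's formula: area = √(672.9·21.9·295.7·355.3) ≈ 39348.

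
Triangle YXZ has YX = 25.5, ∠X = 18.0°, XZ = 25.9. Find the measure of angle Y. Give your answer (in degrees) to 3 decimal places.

By the law of cosines, ZY² = YX² + XZ² − 2·YX·XZ·cos X = 64.809, so ZY ≈ 8.0504.
Law of cosines again: cos Y = (ZY² + YX² − XZ²)/(2·ZY·YX) ≈ 0.10778, so ∠Y ≈ 83.81°.

83.813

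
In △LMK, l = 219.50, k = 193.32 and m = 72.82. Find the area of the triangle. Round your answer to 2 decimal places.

area ≈ 6902.93

Semiperimeter s = (219.5 + 72.82 + 193.32)/2 = 242.82.
Heron's formula: area = √(242.82·23.32·170·49.5) ≈ 6902.9.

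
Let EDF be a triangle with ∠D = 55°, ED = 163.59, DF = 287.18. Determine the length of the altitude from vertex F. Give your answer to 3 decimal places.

h_F ≈ 235.244

By the law of cosines, FE² = ED² + DF² − 2·ED·DF·cos D = 55341, so FE ≈ 235.25.
Area = ½·ED·DF·sin D ≈ 19242.
The altitude from F has length 2·area/ED ≈ 235.24.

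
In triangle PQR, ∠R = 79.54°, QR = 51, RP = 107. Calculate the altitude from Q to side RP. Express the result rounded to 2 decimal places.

h_Q ≈ 50.15

By the law of cosines, PQ² = QR² + RP² − 2·QR·RP·cos R = 12069, so PQ ≈ 109.86.
Area = ½·QR·RP·sin R ≈ 2683.2.
The altitude from Q has length 2·area/RP ≈ 50.152.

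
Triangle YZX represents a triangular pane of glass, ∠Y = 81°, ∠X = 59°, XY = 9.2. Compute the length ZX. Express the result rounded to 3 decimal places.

14.136

The third angle is ∠Z = 180° − ∠X − ∠Y = 40.00°.
Law of sines: ZX = XY·sin Y/sin Z ≈ 14.136.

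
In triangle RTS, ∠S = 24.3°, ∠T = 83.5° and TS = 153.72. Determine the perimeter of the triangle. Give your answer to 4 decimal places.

380.5693

The third angle is ∠R = 180° − ∠T − ∠S = 72.20°.
Law of sines: SR = TS·sin T/sin R ≈ 160.41.
Law of sines: RT = TS·sin S/sin R ≈ 66.438.
Semiperimeter s = (153.72+160.41+66.438)/2 = 190.28.
Perimeter = 153.72 + 160.41 + 66.438 = 380.57.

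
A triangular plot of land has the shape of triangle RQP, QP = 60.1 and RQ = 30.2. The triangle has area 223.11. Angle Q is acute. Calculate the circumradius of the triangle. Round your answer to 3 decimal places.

From area = ½·RQ·QP·sin Q, we get sin Q = 2·area/(RQ·QP) ≈ 0.24585.
Taking the acute solution, ∠Q ≈ 14.23°.
Law of cosines then gives PR ≈ 31.708.
Circumradius = PR/(2 sin Q) ≈ 64.488.

64.488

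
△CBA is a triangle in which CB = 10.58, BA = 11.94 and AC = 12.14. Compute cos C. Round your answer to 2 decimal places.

0.45

By the law of cosines, cos C = (AC² + CB² − BA²) / (2·AC·CB) ≈ 0.45450, so ∠C ≈ 62.97°.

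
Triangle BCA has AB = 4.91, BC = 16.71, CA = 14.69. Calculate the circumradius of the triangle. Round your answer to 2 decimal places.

R ≈ 8.68

By the law of cosines, cos B = (AB² + BC² − CA²) / (2·AB·BC) ≈ 0.53346, so ∠B ≈ 57.76°.
Circumradius = CA/(2 sin B) ≈ 8.6838.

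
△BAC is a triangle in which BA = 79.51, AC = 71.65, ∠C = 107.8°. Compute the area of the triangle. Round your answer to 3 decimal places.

Law of sines: sin B = AC·sin C/BA ≈ 0.85801.
Since BA ≥ AC, only the acute value applies: ∠B ≈ 59.09°.
Then ∠A = 180° − ∠C − ∠B ≈ 13.11°.
Law of sines gives CB = BA·sin A/sin C ≈ 18.936.
Area = ½·BA·AC·sin A ≈ 645.92.

area ≈ 645.921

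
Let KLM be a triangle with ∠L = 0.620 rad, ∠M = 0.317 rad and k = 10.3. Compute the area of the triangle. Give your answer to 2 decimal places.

The third angle is ∠K = π − ∠L − ∠M = 2.205 rad.
Law of sines: l = k·sin L/sin K ≈ 7.4271.
Law of sines: m = k·sin M/sin K ≈ 3.9845.
Area = ½·k·l·sin M ≈ 11.923.

11.92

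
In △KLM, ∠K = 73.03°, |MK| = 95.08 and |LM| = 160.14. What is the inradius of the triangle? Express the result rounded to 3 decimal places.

r ≈ 34.984

Law of sines: sin L = |MK|·sin K/|LM| ≈ 0.56788.
Since |LM| ≥ |MK|, only the acute value applies: ∠L ≈ 34.60°.
Then ∠M = 180° − ∠K − ∠L ≈ 72.37°.
Law of sines gives |KL| = |LM|·sin M/sin K ≈ 159.56.
Area = ½·|LM|·|MK|·sin M ≈ 7255.4.
Semiperimeter s = (160.14+95.08+159.56)/2 = 207.39.
Inradius = area/s = 7255.4/207.39 ≈ 34.984.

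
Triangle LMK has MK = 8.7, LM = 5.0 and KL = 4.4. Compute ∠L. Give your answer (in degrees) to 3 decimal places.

By the law of cosines, cos L = (KL² + LM² − MK²) / (2·KL·LM) ≈ -0.71205, so ∠L ≈ 135.40°.

135.402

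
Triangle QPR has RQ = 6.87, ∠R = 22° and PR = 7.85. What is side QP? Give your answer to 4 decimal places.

By the law of cosines, QP² = PR² + RQ² − 2·PR·RQ·cos R = 8.8143, so QP ≈ 2.9689.

2.9689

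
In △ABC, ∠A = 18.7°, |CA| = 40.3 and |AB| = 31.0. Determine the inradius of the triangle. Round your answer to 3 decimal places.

By the law of cosines, |BC|² = |CA|² + |AB|² − 2·|CA|·|AB|·cos A = 218.39, so |BC| ≈ 14.778.
Area = ½·|CA|·|AB|·sin A ≈ 200.27.
Semiperimeter s = (14.778+40.3+31)/2 = 43.039.
Inradius = area/s = 200.27/43.039 ≈ 4.6532.

4.653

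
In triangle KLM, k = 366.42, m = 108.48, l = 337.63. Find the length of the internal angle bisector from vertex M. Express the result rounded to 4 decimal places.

t_M ≈ 347.5303

By the law of cosines, cos M = (k² + l² − m²) / (2·k·l) ≈ 0.95579, so ∠M ≈ 17.10°.
The bisector from M has length 2·k·l·cos(∠M/2)/(k+l) ≈ 347.53.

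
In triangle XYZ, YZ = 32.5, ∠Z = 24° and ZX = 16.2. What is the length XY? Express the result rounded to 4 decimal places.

By the law of cosines, XY² = YZ² + ZX² − 2·YZ·ZX·cos Z = 356.73, so XY ≈ 18.887.

18.8872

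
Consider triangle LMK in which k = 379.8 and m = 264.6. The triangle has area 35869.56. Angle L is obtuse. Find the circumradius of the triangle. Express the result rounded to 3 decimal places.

417.331

From area = ½·m·k·sin L, we get sin L = 2·area/(m·k) ≈ 0.71386.
Taking the obtuse solution, ∠L ≈ 134.45°.
Law of cosines then gives l ≈ 595.83.
Circumradius = l/(2 sin L) ≈ 417.33.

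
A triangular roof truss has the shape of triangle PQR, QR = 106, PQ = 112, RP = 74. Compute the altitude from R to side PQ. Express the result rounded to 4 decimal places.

Semiperimeter s = (106 + 74 + 112)/2 = 146.
Heron's formula: area = √(146·40·72·34) ≈ 3781.
The altitude from R has length 2·area/PQ ≈ 67.519.

67.5187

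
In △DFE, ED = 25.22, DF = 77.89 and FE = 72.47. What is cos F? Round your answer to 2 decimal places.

By the law of cosines, cos F = (DF² + FE² − ED²) / (2·DF·FE) ≈ 0.94626, so ∠F ≈ 0.329 rad.

cos F ≈ 0.95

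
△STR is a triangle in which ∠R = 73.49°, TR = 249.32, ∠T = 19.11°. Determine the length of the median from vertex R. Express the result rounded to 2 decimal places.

141.79

The third angle is ∠S = 180° − ∠T − ∠R = 87.40°.
Law of sines: RS = TR·sin T/sin S ≈ 81.707.
Law of sines: ST = TR·sin R/sin S ≈ 239.29.
Median from R: ½√(2·TR² + 2·RS² − ST²) ≈ 141.79.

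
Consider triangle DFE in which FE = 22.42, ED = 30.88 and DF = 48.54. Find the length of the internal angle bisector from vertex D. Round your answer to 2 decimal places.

37.14

By the law of cosines, cos D = (ED² + DF² − FE²) / (2·ED·DF) ≈ 0.93636, so ∠D ≈ 20.55°.
The bisector from D has length 2·ED·DF·cos(∠D/2)/(ED+DF) ≈ 37.141.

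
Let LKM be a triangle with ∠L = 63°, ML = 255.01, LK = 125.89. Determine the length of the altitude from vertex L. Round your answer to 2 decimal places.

By the law of cosines, KM² = ML² + LK² − 2·ML·LK·cos L = 51729, so KM ≈ 227.44.
Area = ½·ML·LK·sin L ≈ 14302.
The altitude from L has length 2·area/KM ≈ 125.77.

125.77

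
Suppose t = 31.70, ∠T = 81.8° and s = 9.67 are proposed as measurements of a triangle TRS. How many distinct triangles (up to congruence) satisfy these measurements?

1

s·sin T = 9.67·sin(81.8°) ≈ 9.571.
Since t ≥ s, exactly one triangle exists.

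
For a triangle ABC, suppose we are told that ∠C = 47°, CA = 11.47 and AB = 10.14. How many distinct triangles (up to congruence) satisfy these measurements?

2

CA·sin C = 11.47·sin(47°) ≈ 8.389.
Since CA sin C < AB < CA (8.389 < 10.14 < 11.47), two triangles exist.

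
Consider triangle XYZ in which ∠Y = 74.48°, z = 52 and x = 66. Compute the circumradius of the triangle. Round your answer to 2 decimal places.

By the law of cosines, y² = z² + x² − 2·z·x·cos Y = 5223.4, so y ≈ 72.273.
Area = ½·z·x·sin Y ≈ 1653.4.
Circumradius = y/(2 sin Y) ≈ 37.504.

37.50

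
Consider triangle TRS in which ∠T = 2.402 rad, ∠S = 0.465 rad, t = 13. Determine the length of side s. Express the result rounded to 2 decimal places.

8.65

The third angle is ∠R = π − ∠S − ∠T = 0.275 rad.
Law of sines: s = t·sin S/sin T ≈ 8.6493.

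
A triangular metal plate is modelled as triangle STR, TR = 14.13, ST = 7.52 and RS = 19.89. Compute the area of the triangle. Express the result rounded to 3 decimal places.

40.101

Semiperimeter s = (14.13 + 19.89 + 7.52)/2 = 20.77.
Heron's formula: area = √(20.77·6.64·0.88·13.25) ≈ 40.101.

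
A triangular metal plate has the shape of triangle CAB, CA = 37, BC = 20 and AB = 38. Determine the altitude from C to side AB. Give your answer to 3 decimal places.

Semiperimeter s = (38 + 20 + 37)/2 = 47.5.
Heron's formula: area = √(47.5·9.5·27.5·10.5) ≈ 360.97.
The altitude from C has length 2·area/AB ≈ 18.998.

h_C ≈ 18.998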